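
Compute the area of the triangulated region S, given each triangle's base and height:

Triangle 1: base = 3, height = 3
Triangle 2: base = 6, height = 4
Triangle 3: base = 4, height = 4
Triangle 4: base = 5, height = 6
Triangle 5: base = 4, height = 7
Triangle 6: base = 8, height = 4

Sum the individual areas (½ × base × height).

(1/2)×3×3 + (1/2)×6×4 + (1/2)×4×4 + (1/2)×5×6 + (1/2)×4×7 + (1/2)×8×4 = 69.5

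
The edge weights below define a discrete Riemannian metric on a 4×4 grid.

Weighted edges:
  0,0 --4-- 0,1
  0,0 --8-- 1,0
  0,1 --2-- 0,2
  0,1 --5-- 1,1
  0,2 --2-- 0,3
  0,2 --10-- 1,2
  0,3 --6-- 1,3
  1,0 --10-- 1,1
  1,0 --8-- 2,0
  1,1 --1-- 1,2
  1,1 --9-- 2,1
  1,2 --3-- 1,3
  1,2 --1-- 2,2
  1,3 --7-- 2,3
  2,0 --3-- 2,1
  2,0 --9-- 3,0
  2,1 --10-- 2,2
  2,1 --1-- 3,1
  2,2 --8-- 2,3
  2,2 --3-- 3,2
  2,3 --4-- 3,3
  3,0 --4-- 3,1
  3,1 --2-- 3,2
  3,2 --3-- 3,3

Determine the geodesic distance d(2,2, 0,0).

Shortest path: 2,2 → 1,2 → 1,1 → 0,1 → 0,0, total weight = 11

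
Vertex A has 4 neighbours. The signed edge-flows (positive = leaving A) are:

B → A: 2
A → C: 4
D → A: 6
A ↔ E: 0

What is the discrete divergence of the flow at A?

Divergence = sum of outgoing flows = (-2) + 4 + (-6) + 0 = -4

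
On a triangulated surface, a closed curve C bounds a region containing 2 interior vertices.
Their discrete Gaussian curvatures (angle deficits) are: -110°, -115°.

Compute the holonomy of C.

Holonomy = total enclosed curvature = (-110°) + (-115°) = -225°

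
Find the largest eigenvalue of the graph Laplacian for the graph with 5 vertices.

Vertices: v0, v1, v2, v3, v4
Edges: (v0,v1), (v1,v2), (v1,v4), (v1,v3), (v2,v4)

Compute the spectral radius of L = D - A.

Degrees: deg(v0) = 1, deg(v1) = 4, deg(v2) = 2, deg(v3) = 1, deg(v4) = 2.
L = D − A with rows/columns ordered (v0, v1, v2, v3, v4):
  [ 1, -1,  0,  0,  0]
  [-1,  4, -1, -1, -1]
  [ 0, -1,  2,  0, -1]
  [ 0, -1,  0,  1,  0]
  [ 0, -1, -1,  0,  2]
Characteristic polynomial: det(λI − L) = λ(λ − 1)²(λ − 3)(λ − 5).
Roots: λ = 0; (λ − 1) = 0 ⇒ λ = 1 (multiplicity 2); (λ − 3) = 0 ⇒ λ = 3; (λ − 5) = 0 ⇒ λ = 5.
(Check: the roots sum (with multiplicity) to 10, matching trace L = Σdeg = 2·5 = 10.)
Laplacian eigenvalues: [0.0, 1.0, 1.0, 3.0, 5.0]. Largest eigenvalue (spectral radius) = 5.0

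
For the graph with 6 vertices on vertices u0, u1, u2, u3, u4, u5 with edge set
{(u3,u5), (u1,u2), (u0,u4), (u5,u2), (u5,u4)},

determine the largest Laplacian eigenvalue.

Degrees: deg(u0) = 1, deg(u1) = 1, deg(u2) = 2, deg(u3) = 1, deg(u4) = 2, deg(u5) = 3.
L = D − A with rows/columns ordered (u0, u1, u2, u3, u4, u5):
  [ 1,  0,  0,  0, -1,  0]
  [ 0,  1, -1,  0,  0,  0]
  [ 0, -1,  2,  0,  0, -1]
  [ 0,  0,  0,  1,  0, -1]
  [-1,  0,  0,  0,  2, -1]
  [ 0,  0, -1, -1, -1,  3]
Characteristic polynomial: det(λI − L) = λ(λ² − 3λ + 1)(λ² − 5λ + 3)(λ − 2).
Roots: λ = 0; (λ² − 3λ + 1) = 0 ⇒ λ = (3 ± √5)/2 ≈ 0.382, 2.618; (λ² − 5λ + 3) = 0 ⇒ λ = (5 ± √13)/2 ≈ 0.6972, 4.3028; (λ − 2) = 0 ⇒ λ = 2.
(Check: the roots sum (with multiplicity) to 10, matching trace L = Σdeg = 2·5 = 10.)
Laplacian eigenvalues: [0.0, 0.382, 0.6972, 2.0, 2.618, 4.3028]. Largest eigenvalue (spectral radius) = 4.3028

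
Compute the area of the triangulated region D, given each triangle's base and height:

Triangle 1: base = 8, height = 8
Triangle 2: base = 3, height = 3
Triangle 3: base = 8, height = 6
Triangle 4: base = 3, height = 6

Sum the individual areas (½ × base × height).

(1/2)×8×8 + (1/2)×3×3 + (1/2)×8×6 + (1/2)×3×6 = 69.5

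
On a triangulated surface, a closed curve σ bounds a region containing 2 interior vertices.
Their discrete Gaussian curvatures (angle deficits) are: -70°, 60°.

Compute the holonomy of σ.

Holonomy = total enclosed curvature = (-70°) + 60° = -10°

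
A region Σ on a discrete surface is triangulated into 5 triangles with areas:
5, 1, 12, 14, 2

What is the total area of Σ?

5 + 1 + 12 + 14 + 2 = 34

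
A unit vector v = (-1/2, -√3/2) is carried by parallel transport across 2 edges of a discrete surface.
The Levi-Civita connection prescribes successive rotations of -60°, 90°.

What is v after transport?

Total rotation: (-60°) + 90° = 30°. Final vector: (0, -1)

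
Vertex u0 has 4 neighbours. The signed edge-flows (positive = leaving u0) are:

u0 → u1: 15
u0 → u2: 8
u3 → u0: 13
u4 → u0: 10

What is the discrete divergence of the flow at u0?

Divergence = sum of outgoing flows = 15 + 8 + (-13) + (-10) = 0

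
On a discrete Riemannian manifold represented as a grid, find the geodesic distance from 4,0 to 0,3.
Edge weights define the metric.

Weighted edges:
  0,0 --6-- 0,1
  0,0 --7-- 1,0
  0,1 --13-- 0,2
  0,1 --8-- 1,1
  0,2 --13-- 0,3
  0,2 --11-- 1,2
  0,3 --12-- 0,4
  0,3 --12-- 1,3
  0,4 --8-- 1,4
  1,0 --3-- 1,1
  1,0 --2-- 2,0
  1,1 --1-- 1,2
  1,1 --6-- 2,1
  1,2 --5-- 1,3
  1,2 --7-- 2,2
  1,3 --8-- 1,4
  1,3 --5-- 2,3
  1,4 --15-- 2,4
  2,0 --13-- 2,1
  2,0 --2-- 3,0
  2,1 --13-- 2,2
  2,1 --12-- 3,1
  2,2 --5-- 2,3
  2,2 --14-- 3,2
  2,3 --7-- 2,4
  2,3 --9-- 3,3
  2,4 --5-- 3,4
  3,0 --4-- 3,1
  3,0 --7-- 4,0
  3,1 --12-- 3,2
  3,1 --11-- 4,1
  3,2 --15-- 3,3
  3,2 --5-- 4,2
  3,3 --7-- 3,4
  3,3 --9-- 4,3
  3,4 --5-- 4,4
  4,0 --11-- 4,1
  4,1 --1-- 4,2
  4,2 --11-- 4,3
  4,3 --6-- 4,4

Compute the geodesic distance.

Shortest path: 4,0 → 3,0 → 2,0 → 1,0 → 1,1 → 1,2 → 1,3 → 0,3, total weight = 32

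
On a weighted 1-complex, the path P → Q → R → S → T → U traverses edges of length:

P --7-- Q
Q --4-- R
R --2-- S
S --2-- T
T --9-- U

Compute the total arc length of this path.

Arc length = 7 + 4 + 2 + 2 + 9 = 24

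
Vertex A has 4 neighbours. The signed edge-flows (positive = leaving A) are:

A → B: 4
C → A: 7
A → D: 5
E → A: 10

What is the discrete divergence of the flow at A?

Divergence = sum of outgoing flows = 4 + (-7) + 5 + (-10) = -8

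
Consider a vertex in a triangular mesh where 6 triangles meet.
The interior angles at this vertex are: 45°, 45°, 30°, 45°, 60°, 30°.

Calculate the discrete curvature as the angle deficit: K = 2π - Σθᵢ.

Sum of angles = 255°. K = 360° - 255° = 105° = 7π/12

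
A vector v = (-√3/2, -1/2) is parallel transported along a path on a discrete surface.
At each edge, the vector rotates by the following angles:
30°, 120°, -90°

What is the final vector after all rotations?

Total rotation: 30° + 120° + (-90°) = 60°. Final vector: (0, -1)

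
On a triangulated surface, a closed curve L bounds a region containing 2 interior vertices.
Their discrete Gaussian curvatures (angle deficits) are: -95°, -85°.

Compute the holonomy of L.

Holonomy = total enclosed curvature = (-95°) + (-85°) = -180°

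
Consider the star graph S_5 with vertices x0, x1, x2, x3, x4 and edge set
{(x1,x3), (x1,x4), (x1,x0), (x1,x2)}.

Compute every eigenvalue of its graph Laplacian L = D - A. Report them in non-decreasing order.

The star S_5 is the complete bipartite graph K_{1,4} (one hub of degree 4, 4 leaves of degree 1). The Laplacian spectrum of K_{p,q} is 0, p (multiplicity q−1), q (multiplicity p−1), p+q. With p = 1, q = 4: 0 once, 1 with multiplicity 3, and 5 once. (Check: trace L = sum of degrees = 8 = 3·1 + 5.)
Laplacian eigenvalues (increasing order): [0.0, 1.0, 1.0, 1.0, 5.0]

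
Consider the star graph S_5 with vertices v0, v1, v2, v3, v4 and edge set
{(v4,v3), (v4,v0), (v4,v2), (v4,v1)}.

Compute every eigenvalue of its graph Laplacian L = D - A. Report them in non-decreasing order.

The star S_5 is the complete bipartite graph K_{1,4} (one hub of degree 4, 4 leaves of degree 1). The Laplacian spectrum of K_{p,q} is 0, p (multiplicity q−1), q (multiplicity p−1), p+q. With p = 1, q = 4: 0 once, 1 with multiplicity 3, and 5 once. (Check: trace L = sum of degrees = 8 = 3·1 + 5.)
Laplacian eigenvalues (increasing order): [0.0, 1.0, 1.0, 1.0, 5.0]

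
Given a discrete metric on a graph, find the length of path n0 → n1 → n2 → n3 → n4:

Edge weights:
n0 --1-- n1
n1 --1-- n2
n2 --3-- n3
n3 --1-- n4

Arc length = 1 + 1 + 3 + 1 = 6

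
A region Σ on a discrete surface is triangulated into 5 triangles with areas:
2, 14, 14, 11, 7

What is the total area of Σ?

2 + 14 + 14 + 11 + 7 = 48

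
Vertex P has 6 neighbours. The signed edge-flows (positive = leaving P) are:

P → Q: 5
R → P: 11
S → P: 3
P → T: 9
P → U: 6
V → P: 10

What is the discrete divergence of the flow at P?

Divergence = sum of outgoing flows = 5 + (-11) + (-3) + 9 + 6 + (-10) = -4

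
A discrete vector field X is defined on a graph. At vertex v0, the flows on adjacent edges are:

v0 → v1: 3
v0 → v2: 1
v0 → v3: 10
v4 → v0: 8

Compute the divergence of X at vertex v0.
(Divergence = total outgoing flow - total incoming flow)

Divergence = sum of outgoing flows = 3 + 1 + 10 + (-8) = 6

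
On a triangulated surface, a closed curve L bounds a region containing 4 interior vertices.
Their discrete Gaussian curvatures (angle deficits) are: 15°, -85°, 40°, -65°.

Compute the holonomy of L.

Holonomy = total enclosed curvature = 15° + (-85°) + 40° + (-65°) = -95°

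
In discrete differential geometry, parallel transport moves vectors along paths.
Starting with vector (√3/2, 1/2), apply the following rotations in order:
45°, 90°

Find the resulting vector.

Total rotation: 45° + 90° = 135°. Final vector: (-0.9659, 0.2588)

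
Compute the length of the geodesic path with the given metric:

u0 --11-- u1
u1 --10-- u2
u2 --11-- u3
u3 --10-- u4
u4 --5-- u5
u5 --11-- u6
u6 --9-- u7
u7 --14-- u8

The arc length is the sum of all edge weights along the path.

Arc length = 11 + 10 + 11 + 10 + 5 + 11 + 9 + 14 = 81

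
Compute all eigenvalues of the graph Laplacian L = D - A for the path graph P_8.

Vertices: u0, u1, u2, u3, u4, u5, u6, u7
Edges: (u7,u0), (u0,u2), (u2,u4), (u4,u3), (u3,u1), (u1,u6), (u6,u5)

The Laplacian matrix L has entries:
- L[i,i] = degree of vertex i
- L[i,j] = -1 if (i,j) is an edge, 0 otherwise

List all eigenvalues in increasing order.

The path graph P_n has Laplacian eigenvalues λ_k = 2 − 2cos(kπ/n), k = 0, 1, …, n−1. Here n = 8:
k=0: 2 − 2cos(0) = 0.0; k=1: 2 − 2cos(π/8) = 0.1522; k=2: 2 − 2cos(π/4) = 0.5858; k=3: 2 − 2cos(3π/8) = 1.2346; k=4: 2 − 2cos(π/2) = 2.0; k=5: 2 − 2cos(5π/8) = 2.7654; k=6: 2 − 2cos(3π/4) = 3.4142; k=7: 2 − 2cos(7π/8) = 3.8478.
Laplacian eigenvalues (increasing order): [0.0, 0.1522, 0.5858, 1.2346, 2.0, 2.7654, 3.4142, 3.8478]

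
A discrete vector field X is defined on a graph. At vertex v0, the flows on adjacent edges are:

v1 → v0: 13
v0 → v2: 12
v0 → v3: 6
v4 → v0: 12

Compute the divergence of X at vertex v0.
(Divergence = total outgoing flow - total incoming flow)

Divergence = sum of outgoing flows = (-13) + 12 + 6 + (-12) = -7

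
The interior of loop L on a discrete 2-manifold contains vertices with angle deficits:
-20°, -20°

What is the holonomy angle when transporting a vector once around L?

Holonomy = total enclosed curvature = (-20°) + (-20°) = -40°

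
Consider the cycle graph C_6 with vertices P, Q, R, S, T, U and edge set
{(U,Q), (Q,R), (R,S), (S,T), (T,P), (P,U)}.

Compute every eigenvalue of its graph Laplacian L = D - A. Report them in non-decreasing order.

The cycle graph C_n has Laplacian eigenvalues λ_k = 2 − 2cos(2πk/n), k = 0, 1, …, n−1. Here n = 6:
k=0: 2 − 2cos(0) = 0.0; k=1: 2 − 2cos(π/3) = 1.0; k=2: 2 − 2cos(2π/3) = 3.0; k=3: 2 − 2cos(π) = 4.0; k=4: 2 − 2cos(4π/3) = 3.0; k=5: 2 − 2cos(5π/3) = 1.0.
Laplacian eigenvalues (increasing order): [0.0, 1.0, 1.0, 3.0, 3.0, 4.0]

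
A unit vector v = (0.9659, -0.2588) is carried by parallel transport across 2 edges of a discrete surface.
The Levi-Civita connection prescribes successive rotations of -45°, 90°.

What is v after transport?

Total rotation: (-45°) + 90° = 45°. Final vector: (0.8660, 0.5000)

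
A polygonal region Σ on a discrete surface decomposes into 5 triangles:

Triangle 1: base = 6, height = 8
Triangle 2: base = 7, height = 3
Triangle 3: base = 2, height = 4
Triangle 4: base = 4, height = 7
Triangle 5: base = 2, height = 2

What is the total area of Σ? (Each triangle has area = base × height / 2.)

(1/2)×6×8 + (1/2)×7×3 + (1/2)×2×4 + (1/2)×4×7 + (1/2)×2×2 = 54.5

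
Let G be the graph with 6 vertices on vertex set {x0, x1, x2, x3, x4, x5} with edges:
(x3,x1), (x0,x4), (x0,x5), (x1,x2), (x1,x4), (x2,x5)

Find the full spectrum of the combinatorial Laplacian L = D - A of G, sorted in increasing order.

Degrees: deg(x0) = 2, deg(x1) = 3, deg(x2) = 2, deg(x3) = 1, deg(x4) = 2, deg(x5) = 2.
L = D − A with rows/columns ordered (x0, x1, x2, x3, x4, x5):
  [ 2,  0,  0,  0, -1, -1]
  [ 0,  3, -1, -1, -1,  0]
  [ 0, -1,  2,  0,  0, -1]
  [ 0, -1,  0,  1,  0,  0]
  [-1, -1,  0,  0,  2,  0]
  [-1,  0, -1,  0,  0,  2]
Characteristic polynomial: det(λI − L) = λ(λ² − 5λ + 3)(λ² − 5λ + 5)(λ − 2).
Roots: λ = 0; (λ² − 5λ + 3) = 0 ⇒ λ = (5 ± √13)/2 ≈ 0.6972, 4.3028; (λ² − 5λ + 5) = 0 ⇒ λ = (5 ± √5)/2 ≈ 1.382, 3.618; (λ − 2) = 0 ⇒ λ = 2.
(Check: the roots sum (with multiplicity) to 12, matching trace L = Σdeg = 2·6 = 12.)
Laplacian eigenvalues (increasing order): [0.0, 0.6972, 1.382, 2.0, 3.618, 4.3028]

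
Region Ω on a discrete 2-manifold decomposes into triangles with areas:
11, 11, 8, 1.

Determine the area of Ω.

11 + 11 + 8 + 1 = 31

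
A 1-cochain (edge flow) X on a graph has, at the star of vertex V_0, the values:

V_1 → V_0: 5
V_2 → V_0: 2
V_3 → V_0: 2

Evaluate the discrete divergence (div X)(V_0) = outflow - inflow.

Divergence = sum of outgoing flows = (-5) + (-2) + (-2) = -9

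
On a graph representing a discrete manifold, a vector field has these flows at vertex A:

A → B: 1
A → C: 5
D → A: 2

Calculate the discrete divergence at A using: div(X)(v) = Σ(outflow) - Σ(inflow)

Divergence = sum of outgoing flows = 1 + 5 + (-2) = 4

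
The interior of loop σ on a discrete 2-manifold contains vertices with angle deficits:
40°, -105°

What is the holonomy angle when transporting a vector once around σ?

Holonomy = total enclosed curvature = 40° + (-105°) = -65°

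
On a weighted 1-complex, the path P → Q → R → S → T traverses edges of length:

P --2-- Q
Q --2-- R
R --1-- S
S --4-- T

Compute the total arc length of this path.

Arc length = 2 + 2 + 1 + 4 = 9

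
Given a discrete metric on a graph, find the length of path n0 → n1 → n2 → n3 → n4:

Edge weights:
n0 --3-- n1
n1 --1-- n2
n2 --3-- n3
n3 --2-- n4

Arc length = 3 + 1 + 3 + 2 = 9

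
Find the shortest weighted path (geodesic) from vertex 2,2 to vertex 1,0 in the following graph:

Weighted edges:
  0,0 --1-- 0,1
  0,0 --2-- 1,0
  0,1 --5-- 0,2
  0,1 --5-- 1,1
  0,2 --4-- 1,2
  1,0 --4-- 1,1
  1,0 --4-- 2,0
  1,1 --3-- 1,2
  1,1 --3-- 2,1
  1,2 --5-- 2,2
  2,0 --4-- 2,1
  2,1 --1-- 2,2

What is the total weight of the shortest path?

Shortest path: 2,2 → 2,1 → 1,1 → 1,0, total weight = 8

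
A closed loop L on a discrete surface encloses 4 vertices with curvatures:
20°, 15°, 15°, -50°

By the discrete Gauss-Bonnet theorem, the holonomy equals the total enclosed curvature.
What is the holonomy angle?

Holonomy = total enclosed curvature = 20° + 15° + 15° + (-50°) = 0°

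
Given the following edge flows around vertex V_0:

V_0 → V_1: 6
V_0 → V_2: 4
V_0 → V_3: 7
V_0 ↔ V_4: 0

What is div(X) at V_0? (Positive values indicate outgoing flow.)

Divergence = sum of outgoing flows = 6 + 4 + 7 + 0 = 17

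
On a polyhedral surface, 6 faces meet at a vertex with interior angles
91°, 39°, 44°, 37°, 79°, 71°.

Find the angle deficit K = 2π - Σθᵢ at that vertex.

Sum of angles = 361°. K = 360° - 361° = -1° = -π/180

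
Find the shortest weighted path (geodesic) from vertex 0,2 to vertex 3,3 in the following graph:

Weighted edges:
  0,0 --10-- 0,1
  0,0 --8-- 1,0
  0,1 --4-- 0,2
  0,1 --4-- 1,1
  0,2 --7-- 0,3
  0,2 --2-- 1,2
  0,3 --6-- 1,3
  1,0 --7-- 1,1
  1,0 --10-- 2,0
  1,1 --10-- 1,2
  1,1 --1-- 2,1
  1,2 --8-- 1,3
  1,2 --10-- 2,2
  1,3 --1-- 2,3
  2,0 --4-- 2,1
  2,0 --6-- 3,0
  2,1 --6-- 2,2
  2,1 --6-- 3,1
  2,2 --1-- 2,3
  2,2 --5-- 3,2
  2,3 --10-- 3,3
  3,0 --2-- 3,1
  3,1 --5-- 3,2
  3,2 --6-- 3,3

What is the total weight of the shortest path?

Shortest path: 0,2 → 1,2 → 1,3 → 2,3 → 3,3, total weight = 21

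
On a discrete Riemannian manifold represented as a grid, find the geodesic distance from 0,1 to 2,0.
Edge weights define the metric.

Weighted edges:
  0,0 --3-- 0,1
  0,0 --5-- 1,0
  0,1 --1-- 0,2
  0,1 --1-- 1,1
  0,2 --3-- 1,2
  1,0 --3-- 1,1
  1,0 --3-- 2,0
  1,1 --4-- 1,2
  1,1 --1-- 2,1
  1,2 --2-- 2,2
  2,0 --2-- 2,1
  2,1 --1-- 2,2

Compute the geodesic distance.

Shortest path: 0,1 → 1,1 → 2,1 → 2,0, total weight = 4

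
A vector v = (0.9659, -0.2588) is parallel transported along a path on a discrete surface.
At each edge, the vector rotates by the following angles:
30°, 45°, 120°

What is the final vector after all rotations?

Total rotation: 30° + 45° + 120° = 195° ≡ -165° (mod 360°). Final vector: (-1, 0)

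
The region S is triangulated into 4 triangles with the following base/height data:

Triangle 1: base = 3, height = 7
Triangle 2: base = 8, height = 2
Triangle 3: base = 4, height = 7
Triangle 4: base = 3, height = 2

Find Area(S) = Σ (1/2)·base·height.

(1/2)×3×7 + (1/2)×8×2 + (1/2)×4×7 + (1/2)×3×2 = 35.5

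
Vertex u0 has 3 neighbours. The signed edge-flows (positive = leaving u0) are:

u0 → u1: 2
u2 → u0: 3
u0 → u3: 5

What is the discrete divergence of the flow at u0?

Divergence = sum of outgoing flows = 2 + (-3) + 5 = 4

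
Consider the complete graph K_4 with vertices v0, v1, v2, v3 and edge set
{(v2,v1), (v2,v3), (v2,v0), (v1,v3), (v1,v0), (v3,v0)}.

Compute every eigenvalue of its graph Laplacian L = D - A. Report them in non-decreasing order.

For the complete graph K_n, L = nI − J (J = all-ones matrix). J has eigenvalues n (once, eigenvector 𝟙) and 0 (multiplicity n−1), so L has eigenvalues 0 (once) and n (multiplicity n−1). Here n = 4: eigenvalue 0 once and 4 with multiplicity 3.
Laplacian eigenvalues (increasing order): [0.0, 4.0, 4.0, 4.0]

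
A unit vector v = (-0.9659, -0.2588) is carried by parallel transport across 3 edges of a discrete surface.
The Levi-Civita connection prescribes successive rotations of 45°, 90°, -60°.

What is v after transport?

Total rotation: 45° + 90° + (-60°) = 75°. Final vector: (0, -1)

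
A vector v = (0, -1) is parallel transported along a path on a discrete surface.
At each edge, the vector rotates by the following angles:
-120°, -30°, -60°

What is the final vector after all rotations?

Total rotation: (-120°) + (-30°) + (-60°) = -210° ≡ 150° (mod 360°). Final vector: (0.5000, 0.8660)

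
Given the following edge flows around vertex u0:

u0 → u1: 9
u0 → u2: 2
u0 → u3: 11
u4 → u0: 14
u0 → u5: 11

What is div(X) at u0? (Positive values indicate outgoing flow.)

Divergence = sum of outgoing flows = 9 + 2 + 11 + (-14) + 11 = 19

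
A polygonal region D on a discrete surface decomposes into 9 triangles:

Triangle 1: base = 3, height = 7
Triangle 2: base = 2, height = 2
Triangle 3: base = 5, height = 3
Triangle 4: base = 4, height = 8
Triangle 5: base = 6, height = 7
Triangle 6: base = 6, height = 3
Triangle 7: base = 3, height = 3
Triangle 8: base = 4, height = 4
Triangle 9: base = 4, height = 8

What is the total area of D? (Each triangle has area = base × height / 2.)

(1/2)×3×7 + (1/2)×2×2 + (1/2)×5×3 + (1/2)×4×8 + (1/2)×6×7 + (1/2)×6×3 + (1/2)×3×3 + (1/2)×4×4 + (1/2)×4×8 = 94.5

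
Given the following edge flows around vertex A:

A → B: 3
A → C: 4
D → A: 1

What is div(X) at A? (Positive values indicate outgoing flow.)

Divergence = sum of outgoing flows = 3 + 4 + (-1) = 6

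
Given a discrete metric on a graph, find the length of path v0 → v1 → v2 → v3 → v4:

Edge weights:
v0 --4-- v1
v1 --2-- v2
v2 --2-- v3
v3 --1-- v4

Arc length = 4 + 2 + 2 + 1 = 9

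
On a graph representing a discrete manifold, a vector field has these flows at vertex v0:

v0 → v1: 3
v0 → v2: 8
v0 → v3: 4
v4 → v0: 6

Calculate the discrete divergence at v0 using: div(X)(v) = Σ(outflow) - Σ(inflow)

Divergence = sum of outgoing flows = 3 + 8 + 4 + (-6) = 9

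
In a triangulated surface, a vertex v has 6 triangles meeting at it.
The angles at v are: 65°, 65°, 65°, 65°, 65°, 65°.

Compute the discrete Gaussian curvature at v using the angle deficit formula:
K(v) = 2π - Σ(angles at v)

Sum of angles = 390°. K = 360° - 390° = -30° = -π/6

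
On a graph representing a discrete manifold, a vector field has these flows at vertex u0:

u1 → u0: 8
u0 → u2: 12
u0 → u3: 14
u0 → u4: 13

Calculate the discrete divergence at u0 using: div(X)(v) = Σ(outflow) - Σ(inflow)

Divergence = sum of outgoing flows = (-8) + 12 + 14 + 13 = 31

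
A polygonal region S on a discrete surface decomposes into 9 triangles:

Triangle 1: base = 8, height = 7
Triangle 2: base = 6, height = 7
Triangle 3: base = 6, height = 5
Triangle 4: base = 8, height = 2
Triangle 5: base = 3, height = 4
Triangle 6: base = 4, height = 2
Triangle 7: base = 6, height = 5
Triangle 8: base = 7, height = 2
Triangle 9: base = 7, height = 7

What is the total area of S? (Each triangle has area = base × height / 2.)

(1/2)×8×7 + (1/2)×6×7 + (1/2)×6×5 + (1/2)×8×2 + (1/2)×3×4 + (1/2)×4×2 + (1/2)×6×5 + (1/2)×7×2 + (1/2)×7×7 = 128.5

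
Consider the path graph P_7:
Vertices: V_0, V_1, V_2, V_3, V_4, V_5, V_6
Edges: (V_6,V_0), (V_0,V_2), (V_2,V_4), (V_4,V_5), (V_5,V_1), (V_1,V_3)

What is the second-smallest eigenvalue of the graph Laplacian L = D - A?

The path graph P_n has Laplacian eigenvalues λ_k = 2 − 2cos(kπ/n), k = 0, 1, …, n−1. Here n = 7:
k=0: 2 − 2cos(0) = 0.0; k=1: 2 − 2cos(π/7) = 0.1981; k=2: 2 − 2cos(2π/7) = 0.753; k=3: 2 − 2cos(3π/7) = 1.555; k=4: 2 − 2cos(4π/7) = 2.445; k=5: 2 − 2cos(5π/7) = 3.247; k=6: 2 − 2cos(6π/7) = 3.8019.
Laplacian eigenvalues: [0.0, 0.1981, 0.753, 1.555, 2.445, 3.247, 3.8019]. Algebraic connectivity (smallest non-zero eigenvalue) = 0.1981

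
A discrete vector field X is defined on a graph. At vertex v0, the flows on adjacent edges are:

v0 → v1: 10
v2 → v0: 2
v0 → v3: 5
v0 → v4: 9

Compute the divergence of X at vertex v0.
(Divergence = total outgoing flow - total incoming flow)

Divergence = sum of outgoing flows = 10 + (-2) + 5 + 9 = 22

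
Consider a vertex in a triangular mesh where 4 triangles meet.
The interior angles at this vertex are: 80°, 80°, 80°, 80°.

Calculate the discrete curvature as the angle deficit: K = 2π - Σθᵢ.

Sum of angles = 320°. K = 360° - 320° = 40° = 2π/9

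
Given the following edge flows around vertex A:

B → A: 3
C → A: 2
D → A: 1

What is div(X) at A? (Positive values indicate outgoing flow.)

Divergence = sum of outgoing flows = (-3) + (-2) + (-1) = -6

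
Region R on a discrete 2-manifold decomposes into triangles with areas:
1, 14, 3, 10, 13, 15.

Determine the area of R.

1 + 14 + 3 + 10 + 13 + 15 = 56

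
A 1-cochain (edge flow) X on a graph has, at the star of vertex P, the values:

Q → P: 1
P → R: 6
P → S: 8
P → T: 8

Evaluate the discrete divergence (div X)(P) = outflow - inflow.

Divergence = sum of outgoing flows = (-1) + 6 + 8 + 8 = 21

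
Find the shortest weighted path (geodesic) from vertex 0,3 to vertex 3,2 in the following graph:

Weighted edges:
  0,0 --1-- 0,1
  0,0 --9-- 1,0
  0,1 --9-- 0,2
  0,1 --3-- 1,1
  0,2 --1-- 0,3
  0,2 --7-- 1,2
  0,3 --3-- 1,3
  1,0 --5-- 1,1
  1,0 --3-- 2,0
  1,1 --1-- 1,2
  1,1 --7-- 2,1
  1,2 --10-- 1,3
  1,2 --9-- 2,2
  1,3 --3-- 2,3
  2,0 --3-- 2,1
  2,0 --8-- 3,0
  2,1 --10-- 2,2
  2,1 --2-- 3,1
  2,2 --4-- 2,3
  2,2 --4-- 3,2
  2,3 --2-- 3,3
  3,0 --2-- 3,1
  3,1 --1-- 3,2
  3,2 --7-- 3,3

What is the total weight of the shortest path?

Shortest path: 0,3 → 1,3 → 2,3 → 2,2 → 3,2, total weight = 14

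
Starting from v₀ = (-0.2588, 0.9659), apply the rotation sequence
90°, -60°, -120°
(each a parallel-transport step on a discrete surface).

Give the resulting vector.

Total rotation: 90° + (-60°) + (-120°) = -90°. Final vector: (0.9659, 0.2588)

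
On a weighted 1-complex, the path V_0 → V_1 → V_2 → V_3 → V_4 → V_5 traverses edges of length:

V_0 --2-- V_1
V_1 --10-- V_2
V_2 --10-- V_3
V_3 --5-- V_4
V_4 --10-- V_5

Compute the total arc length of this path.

Arc length = 2 + 10 + 10 + 5 + 10 = 37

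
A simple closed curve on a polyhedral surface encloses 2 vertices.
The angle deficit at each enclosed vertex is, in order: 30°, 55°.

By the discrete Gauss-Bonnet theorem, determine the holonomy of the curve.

Holonomy = total enclosed curvature = 30° + 55° = 85°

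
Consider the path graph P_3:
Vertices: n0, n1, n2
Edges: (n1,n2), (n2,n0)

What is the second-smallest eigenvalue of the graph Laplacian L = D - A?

The path graph P_n has Laplacian eigenvalues λ_k = 2 − 2cos(kπ/n), k = 0, 1, …, n−1. Here n = 3:
k=0: 2 − 2cos(0) = 0.0; k=1: 2 − 2cos(π/3) = 1.0; k=2: 2 − 2cos(2π/3) = 3.0.
Laplacian eigenvalues: [0.0, 1.0, 3.0]. Algebraic connectivity (smallest non-zero eigenvalue) = 1.0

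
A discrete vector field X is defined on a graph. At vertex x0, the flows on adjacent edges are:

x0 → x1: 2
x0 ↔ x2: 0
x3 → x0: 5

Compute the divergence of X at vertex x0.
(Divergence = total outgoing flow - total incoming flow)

Divergence = sum of outgoing flows = 2 + 0 + (-5) = -3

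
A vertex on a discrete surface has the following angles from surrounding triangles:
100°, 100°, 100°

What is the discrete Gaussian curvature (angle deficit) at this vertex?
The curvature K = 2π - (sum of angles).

Sum of angles = 300°. K = 360° - 300° = 60° = π/3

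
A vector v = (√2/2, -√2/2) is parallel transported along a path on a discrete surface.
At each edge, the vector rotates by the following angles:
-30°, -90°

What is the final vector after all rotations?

Total rotation: (-30°) + (-90°) = -120°. Final vector: (-0.9659, -0.2588)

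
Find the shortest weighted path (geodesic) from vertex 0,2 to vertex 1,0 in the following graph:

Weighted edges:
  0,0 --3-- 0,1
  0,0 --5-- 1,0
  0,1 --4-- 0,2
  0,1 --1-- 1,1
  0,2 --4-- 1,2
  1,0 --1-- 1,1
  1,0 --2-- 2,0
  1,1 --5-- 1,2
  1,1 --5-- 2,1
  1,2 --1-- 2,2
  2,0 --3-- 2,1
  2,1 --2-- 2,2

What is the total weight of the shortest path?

Shortest path: 0,2 → 0,1 → 1,1 → 1,0, total weight = 6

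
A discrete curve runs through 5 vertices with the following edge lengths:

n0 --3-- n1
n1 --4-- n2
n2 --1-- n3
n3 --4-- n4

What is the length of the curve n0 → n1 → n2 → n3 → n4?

Arc length = 3 + 4 + 1 + 4 = 12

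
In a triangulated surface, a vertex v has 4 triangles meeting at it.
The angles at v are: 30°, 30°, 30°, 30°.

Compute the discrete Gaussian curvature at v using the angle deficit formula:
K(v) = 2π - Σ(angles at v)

Sum of angles = 120°. K = 360° - 120° = 240° = 4π/3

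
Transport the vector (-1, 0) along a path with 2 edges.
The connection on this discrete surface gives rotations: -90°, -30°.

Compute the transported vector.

Total rotation: (-90°) + (-30°) = -120°. Final vector: (0.5000, 0.8660)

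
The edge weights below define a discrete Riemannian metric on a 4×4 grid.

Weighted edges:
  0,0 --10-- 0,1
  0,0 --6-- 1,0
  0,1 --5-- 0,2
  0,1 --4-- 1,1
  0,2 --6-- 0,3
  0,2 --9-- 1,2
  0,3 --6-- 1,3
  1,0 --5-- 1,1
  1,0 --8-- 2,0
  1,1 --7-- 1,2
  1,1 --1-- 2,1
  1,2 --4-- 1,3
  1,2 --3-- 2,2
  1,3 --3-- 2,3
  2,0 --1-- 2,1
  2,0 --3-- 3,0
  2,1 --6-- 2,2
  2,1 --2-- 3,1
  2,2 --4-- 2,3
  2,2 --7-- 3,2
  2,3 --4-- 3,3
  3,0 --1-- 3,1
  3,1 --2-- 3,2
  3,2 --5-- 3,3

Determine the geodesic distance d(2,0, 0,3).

Shortest path: 2,0 → 2,1 → 1,1 → 0,1 → 0,2 → 0,3, total weight = 17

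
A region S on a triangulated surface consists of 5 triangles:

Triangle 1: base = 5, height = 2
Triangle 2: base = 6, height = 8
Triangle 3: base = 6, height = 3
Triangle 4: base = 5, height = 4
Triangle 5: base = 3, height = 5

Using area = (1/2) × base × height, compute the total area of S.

(1/2)×5×2 + (1/2)×6×8 + (1/2)×6×3 + (1/2)×5×4 + (1/2)×3×5 = 55.5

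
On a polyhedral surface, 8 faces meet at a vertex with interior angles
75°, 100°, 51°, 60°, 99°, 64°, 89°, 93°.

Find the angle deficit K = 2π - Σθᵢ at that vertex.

Sum of angles = 631°. K = 360° - 631° = -271° = -271π/180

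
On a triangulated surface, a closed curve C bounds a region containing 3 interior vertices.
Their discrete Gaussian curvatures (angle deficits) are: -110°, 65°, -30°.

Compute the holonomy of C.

Holonomy = total enclosed curvature = (-110°) + 65° + (-30°) = -75°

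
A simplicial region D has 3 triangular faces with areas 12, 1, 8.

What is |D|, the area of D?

12 + 1 + 8 = 21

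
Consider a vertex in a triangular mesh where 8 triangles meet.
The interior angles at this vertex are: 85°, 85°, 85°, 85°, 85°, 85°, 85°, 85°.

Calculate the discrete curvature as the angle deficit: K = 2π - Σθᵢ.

Sum of angles = 680°. K = 360° - 680° = -320° = -16π/9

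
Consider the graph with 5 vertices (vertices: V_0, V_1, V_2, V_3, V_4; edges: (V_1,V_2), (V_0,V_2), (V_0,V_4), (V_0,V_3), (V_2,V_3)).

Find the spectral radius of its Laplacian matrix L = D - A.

Degrees: deg(V_0) = 3, deg(V_1) = 1, deg(V_2) = 3, deg(V_3) = 2, deg(V_4) = 1.
L = D − A with rows/columns ordered (V_0, V_1, V_2, V_3, V_4):
  [ 3,  0, -1, -1, -1]
  [ 0,  1, -1,  0,  0]
  [-1, -1,  3, -1,  0]
  [-1,  0, -1,  2,  0]
  [-1,  0,  0,  0,  1]
Characteristic polynomial: det(λI − L) = λ(λ² − 5λ + 3)(λ² − 5λ + 5).
Roots: λ = 0; (λ² − 5λ + 3) = 0 ⇒ λ = (5 ± √13)/2 ≈ 0.6972, 4.3028; (λ² − 5λ + 5) = 0 ⇒ λ = (5 ± √5)/2 ≈ 1.382, 3.618.
(Check: the roots sum (with multiplicity) to 10, matching trace L = Σdeg = 2·5 = 10.)
Laplacian eigenvalues: [0.0, 0.6972, 1.382, 3.618, 4.3028]. Largest eigenvalue (spectral radius) = 4.3028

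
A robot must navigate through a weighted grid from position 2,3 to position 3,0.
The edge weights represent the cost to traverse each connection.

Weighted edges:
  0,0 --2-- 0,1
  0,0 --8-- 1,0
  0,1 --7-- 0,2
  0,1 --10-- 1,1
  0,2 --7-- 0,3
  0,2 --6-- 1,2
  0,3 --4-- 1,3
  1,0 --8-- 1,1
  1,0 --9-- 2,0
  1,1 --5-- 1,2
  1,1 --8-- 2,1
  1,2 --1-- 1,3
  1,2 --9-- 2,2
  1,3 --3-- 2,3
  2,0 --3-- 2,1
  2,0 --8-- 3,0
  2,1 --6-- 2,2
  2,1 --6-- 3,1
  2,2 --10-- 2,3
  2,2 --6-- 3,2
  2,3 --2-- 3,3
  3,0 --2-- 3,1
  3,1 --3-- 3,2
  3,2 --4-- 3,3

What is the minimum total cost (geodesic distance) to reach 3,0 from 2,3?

Shortest path: 2,3 → 3,3 → 3,2 → 3,1 → 3,0, total weight = 11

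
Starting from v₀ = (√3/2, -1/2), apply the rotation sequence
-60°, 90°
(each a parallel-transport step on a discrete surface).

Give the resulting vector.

Total rotation: (-60°) + 90° = 30°. Final vector: (1, 0)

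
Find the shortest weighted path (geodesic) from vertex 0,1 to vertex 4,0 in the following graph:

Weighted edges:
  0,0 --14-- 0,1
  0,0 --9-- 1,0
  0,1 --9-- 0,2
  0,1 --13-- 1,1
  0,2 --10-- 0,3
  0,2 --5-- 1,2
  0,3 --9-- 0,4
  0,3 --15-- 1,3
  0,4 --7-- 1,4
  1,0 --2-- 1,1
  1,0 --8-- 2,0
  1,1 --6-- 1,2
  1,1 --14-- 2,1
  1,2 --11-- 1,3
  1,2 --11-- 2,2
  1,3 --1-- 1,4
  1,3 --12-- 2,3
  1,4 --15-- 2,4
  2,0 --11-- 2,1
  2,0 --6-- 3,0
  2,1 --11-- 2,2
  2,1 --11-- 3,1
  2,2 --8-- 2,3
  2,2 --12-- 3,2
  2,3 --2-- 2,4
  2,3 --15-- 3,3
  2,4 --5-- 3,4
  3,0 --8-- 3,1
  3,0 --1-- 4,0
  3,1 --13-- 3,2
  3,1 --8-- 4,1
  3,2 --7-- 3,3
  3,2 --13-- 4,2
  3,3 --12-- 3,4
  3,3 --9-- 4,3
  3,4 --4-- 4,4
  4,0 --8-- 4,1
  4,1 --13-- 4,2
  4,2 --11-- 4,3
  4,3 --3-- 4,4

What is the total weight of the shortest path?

Shortest path: 0,1 → 1,1 → 1,0 → 2,0 → 3,0 → 4,0, total weight = 30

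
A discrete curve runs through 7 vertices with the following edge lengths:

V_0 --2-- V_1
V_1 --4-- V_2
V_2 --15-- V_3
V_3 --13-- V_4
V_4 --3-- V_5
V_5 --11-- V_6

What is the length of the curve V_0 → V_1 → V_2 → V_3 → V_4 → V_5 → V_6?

Arc length = 2 + 4 + 15 + 13 + 3 + 11 = 48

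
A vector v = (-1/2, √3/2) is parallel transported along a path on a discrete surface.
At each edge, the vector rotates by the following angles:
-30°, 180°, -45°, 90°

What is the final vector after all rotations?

Total rotation: (-30°) + 180° + (-45°) + 90° = 195° ≡ -165° (mod 360°). Final vector: (0.7071, -0.7071)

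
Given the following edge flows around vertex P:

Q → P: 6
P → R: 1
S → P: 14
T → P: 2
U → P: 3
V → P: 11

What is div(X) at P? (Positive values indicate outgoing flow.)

Divergence = sum of outgoing flows = (-6) + 1 + (-14) + (-2) + (-3) + (-11) = -35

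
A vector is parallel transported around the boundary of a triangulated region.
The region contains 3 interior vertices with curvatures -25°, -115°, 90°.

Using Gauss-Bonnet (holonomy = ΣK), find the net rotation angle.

Holonomy = total enclosed curvature = (-25°) + (-115°) + 90° = -50°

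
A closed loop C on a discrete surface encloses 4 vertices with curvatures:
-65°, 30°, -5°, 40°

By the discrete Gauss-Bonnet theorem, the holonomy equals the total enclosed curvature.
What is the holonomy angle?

Holonomy = total enclosed curvature = (-65°) + 30° + (-5°) + 40° = 0°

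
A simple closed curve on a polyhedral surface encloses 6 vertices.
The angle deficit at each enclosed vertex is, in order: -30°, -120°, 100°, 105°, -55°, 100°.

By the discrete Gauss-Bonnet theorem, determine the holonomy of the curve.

Holonomy = total enclosed curvature = (-30°) + (-120°) + 100° + 105° + (-55°) + 100° = 100°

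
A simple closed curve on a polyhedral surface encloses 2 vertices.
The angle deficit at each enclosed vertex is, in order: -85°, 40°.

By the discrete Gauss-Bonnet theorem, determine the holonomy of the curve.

Holonomy = total enclosed curvature = (-85°) + 40° = -45°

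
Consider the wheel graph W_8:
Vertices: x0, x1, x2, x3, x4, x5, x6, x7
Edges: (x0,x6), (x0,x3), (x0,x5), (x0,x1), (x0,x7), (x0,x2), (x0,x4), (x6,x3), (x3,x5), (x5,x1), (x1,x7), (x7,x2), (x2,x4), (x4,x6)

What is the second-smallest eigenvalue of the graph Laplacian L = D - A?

The wheel W_8 is the join K_1 ∨ C_7 (a hub joined to every vertex of a cycle of length 7). For a join G ∨ H (G on p vertices, H on q vertices) the Laplacian spectrum is 0, p+q, the eigenvalues of L(G) other than one 0 each shifted by +q, and the eigenvalues of L(H) other than one 0 each shifted by +p. With G = K_1 (p = 1, nothing left after dropping its 0) and H = C_7 (q = 7, eigenvalues 2 − 2cos(2πk/7), k = 0, …, 6; drop k = 0), the spectrum of W_8 is 0, 8, and 1 + (2 − 2cos(2πk/7)) = 3 − 2cos(2πk/7) for k = 1, …, 6:
k=1: 3 − 2cos(2π/7) = 1.753; k=2: 3 − 2cos(4π/7) = 3.445; k=3: 3 − 2cos(6π/7) = 4.8019; k=4: 3 − 2cos(8π/7) = 4.8019; k=5: 3 − 2cos(10π/7) = 3.445; k=6: 3 − 2cos(12π/7) = 1.753.
Laplacian eigenvalues: [0.0, 1.753, 1.753, 3.445, 3.445, 4.8019, 4.8019, 8.0]. Algebraic connectivity (smallest non-zero eigenvalue) = 1.753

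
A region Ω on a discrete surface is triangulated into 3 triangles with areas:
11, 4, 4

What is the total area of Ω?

11 + 4 + 4 = 19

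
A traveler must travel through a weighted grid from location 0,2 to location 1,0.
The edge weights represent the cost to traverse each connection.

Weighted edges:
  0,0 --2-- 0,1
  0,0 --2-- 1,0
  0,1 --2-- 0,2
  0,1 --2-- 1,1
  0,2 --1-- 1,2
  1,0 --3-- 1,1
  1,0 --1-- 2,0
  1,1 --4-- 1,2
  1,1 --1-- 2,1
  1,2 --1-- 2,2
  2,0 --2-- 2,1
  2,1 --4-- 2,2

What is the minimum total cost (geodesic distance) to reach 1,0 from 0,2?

Shortest path: 0,2 → 0,1 → 0,0 → 1,0, total weight = 6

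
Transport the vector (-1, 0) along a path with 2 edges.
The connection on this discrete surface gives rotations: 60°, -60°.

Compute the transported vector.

Total rotation: 60° + (-60°) = 0°. Final vector: (-1, 0)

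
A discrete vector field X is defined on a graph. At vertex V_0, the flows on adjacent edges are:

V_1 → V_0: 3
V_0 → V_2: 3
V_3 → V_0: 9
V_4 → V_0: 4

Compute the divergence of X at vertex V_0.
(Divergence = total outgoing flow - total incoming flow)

Divergence = sum of outgoing flows = (-3) + 3 + (-9) + (-4) = -13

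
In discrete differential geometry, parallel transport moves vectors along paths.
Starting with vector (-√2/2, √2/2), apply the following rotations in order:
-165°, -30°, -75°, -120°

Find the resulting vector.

Total rotation: (-165°) + (-30°) + (-75°) + (-120°) = -390° ≡ -30° (mod 360°). Final vector: (-0.2588, 0.9659)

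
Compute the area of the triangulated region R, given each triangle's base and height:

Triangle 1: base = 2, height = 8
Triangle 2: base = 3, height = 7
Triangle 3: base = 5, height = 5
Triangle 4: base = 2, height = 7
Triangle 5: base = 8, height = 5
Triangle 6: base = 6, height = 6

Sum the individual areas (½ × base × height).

(1/2)×2×8 + (1/2)×3×7 + (1/2)×5×5 + (1/2)×2×7 + (1/2)×8×5 + (1/2)×6×6 = 76.0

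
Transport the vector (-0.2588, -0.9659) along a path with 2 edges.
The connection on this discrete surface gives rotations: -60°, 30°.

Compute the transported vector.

Total rotation: (-60°) + 30° = -30°. Final vector: (-0.7071, -0.7071)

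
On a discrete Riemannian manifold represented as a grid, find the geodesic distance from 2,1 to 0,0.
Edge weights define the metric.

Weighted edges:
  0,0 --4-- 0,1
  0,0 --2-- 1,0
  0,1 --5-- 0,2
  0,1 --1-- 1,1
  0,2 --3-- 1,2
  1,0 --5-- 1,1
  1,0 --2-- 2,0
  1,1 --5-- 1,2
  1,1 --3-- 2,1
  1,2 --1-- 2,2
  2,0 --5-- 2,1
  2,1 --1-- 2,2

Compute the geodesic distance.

Shortest path: 2,1 → 1,1 → 0,1 → 0,0, total weight = 8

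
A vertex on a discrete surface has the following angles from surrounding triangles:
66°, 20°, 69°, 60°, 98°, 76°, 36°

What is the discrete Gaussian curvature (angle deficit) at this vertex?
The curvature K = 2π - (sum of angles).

Sum of angles = 425°. K = 360° - 425° = -65° = -13π/36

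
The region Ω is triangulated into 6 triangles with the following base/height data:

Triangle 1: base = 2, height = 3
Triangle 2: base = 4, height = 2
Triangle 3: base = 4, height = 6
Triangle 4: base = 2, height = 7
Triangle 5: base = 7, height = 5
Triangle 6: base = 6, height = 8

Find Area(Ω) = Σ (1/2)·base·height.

(1/2)×2×3 + (1/2)×4×2 + (1/2)×4×6 + (1/2)×2×7 + (1/2)×7×5 + (1/2)×6×8 = 67.5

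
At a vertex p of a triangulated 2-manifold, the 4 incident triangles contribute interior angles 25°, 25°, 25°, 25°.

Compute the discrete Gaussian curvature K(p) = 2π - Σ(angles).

Sum of angles = 100°. K = 360° - 100° = 260°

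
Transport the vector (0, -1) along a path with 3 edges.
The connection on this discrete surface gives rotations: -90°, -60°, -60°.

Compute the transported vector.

Total rotation: (-90°) + (-60°) + (-60°) = -210° ≡ 150° (mod 360°). Final vector: (0.5000, 0.8660)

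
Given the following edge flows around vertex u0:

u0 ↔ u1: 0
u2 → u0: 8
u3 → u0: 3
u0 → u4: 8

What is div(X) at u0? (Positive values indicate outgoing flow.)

Divergence = sum of outgoing flows = 0 + (-8) + (-3) + 8 = -3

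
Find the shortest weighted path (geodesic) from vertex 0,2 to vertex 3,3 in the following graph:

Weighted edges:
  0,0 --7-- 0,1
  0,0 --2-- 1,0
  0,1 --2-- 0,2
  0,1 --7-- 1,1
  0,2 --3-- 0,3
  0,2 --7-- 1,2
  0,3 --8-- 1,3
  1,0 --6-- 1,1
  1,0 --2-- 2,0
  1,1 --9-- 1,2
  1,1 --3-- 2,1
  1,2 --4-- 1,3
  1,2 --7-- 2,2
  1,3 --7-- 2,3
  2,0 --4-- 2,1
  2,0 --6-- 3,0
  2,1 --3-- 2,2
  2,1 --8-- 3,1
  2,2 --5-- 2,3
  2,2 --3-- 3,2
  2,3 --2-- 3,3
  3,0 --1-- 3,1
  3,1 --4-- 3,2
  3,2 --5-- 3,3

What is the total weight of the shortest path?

Shortest path: 0,2 → 0,3 → 1,3 → 2,3 → 3,3, total weight = 20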